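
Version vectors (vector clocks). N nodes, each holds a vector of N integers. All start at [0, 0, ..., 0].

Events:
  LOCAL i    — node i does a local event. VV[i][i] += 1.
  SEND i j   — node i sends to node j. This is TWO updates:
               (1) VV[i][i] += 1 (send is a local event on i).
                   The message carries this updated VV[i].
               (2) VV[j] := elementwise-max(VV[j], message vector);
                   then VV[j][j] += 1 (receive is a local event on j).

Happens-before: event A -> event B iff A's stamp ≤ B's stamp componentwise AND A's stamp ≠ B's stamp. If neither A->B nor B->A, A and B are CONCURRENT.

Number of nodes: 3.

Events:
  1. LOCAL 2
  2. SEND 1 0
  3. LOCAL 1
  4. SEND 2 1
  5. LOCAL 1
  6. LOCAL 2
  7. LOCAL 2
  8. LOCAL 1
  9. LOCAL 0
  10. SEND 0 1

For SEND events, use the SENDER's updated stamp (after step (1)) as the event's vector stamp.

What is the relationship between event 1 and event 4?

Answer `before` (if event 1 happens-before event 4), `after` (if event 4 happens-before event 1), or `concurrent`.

Answer: before

Derivation:
Initial: VV[0]=[0, 0, 0]
Initial: VV[1]=[0, 0, 0]
Initial: VV[2]=[0, 0, 0]
Event 1: LOCAL 2: VV[2][2]++ -> VV[2]=[0, 0, 1]
Event 2: SEND 1->0: VV[1][1]++ -> VV[1]=[0, 1, 0], msg_vec=[0, 1, 0]; VV[0]=max(VV[0],msg_vec) then VV[0][0]++ -> VV[0]=[1, 1, 0]
Event 3: LOCAL 1: VV[1][1]++ -> VV[1]=[0, 2, 0]
Event 4: SEND 2->1: VV[2][2]++ -> VV[2]=[0, 0, 2], msg_vec=[0, 0, 2]; VV[1]=max(VV[1],msg_vec) then VV[1][1]++ -> VV[1]=[0, 3, 2]
Event 5: LOCAL 1: VV[1][1]++ -> VV[1]=[0, 4, 2]
Event 6: LOCAL 2: VV[2][2]++ -> VV[2]=[0, 0, 3]
Event 7: LOCAL 2: VV[2][2]++ -> VV[2]=[0, 0, 4]
Event 8: LOCAL 1: VV[1][1]++ -> VV[1]=[0, 5, 2]
Event 9: LOCAL 0: VV[0][0]++ -> VV[0]=[2, 1, 0]
Event 10: SEND 0->1: VV[0][0]++ -> VV[0]=[3, 1, 0], msg_vec=[3, 1, 0]; VV[1]=max(VV[1],msg_vec) then VV[1][1]++ -> VV[1]=[3, 6, 2]
Event 1 stamp: [0, 0, 1]
Event 4 stamp: [0, 0, 2]
[0, 0, 1] <= [0, 0, 2]? True
[0, 0, 2] <= [0, 0, 1]? False
Relation: before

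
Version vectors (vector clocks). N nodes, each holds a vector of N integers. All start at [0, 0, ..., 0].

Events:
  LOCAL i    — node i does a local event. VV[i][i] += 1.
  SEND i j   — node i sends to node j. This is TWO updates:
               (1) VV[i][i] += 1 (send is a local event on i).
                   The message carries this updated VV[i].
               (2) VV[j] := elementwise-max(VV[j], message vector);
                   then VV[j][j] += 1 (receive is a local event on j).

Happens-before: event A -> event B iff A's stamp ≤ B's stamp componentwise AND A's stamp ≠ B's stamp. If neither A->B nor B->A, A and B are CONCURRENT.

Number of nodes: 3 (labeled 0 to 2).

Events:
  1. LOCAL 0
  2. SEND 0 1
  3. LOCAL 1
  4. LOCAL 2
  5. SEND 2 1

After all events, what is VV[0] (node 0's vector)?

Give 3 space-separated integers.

Answer: 2 0 0

Derivation:
Initial: VV[0]=[0, 0, 0]
Initial: VV[1]=[0, 0, 0]
Initial: VV[2]=[0, 0, 0]
Event 1: LOCAL 0: VV[0][0]++ -> VV[0]=[1, 0, 0]
Event 2: SEND 0->1: VV[0][0]++ -> VV[0]=[2, 0, 0], msg_vec=[2, 0, 0]; VV[1]=max(VV[1],msg_vec) then VV[1][1]++ -> VV[1]=[2, 1, 0]
Event 3: LOCAL 1: VV[1][1]++ -> VV[1]=[2, 2, 0]
Event 4: LOCAL 2: VV[2][2]++ -> VV[2]=[0, 0, 1]
Event 5: SEND 2->1: VV[2][2]++ -> VV[2]=[0, 0, 2], msg_vec=[0, 0, 2]; VV[1]=max(VV[1],msg_vec) then VV[1][1]++ -> VV[1]=[2, 3, 2]
Final vectors: VV[0]=[2, 0, 0]; VV[1]=[2, 3, 2]; VV[2]=[0, 0, 2]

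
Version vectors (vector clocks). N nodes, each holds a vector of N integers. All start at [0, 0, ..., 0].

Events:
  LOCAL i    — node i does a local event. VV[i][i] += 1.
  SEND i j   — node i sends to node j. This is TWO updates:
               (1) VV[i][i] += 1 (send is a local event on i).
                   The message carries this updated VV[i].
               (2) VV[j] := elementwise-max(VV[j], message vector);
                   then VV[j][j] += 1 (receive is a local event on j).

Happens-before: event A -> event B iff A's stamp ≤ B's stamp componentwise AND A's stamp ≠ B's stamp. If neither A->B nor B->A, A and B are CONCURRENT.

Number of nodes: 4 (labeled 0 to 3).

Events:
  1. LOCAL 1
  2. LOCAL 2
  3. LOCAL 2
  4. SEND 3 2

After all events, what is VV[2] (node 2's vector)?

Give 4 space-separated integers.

Answer: 0 0 3 1

Derivation:
Initial: VV[0]=[0, 0, 0, 0]
Initial: VV[1]=[0, 0, 0, 0]
Initial: VV[2]=[0, 0, 0, 0]
Initial: VV[3]=[0, 0, 0, 0]
Event 1: LOCAL 1: VV[1][1]++ -> VV[1]=[0, 1, 0, 0]
Event 2: LOCAL 2: VV[2][2]++ -> VV[2]=[0, 0, 1, 0]
Event 3: LOCAL 2: VV[2][2]++ -> VV[2]=[0, 0, 2, 0]
Event 4: SEND 3->2: VV[3][3]++ -> VV[3]=[0, 0, 0, 1], msg_vec=[0, 0, 0, 1]; VV[2]=max(VV[2],msg_vec) then VV[2][2]++ -> VV[2]=[0, 0, 3, 1]
Final vectors: VV[0]=[0, 0, 0, 0]; VV[1]=[0, 1, 0, 0]; VV[2]=[0, 0, 3, 1]; VV[3]=[0, 0, 0, 1]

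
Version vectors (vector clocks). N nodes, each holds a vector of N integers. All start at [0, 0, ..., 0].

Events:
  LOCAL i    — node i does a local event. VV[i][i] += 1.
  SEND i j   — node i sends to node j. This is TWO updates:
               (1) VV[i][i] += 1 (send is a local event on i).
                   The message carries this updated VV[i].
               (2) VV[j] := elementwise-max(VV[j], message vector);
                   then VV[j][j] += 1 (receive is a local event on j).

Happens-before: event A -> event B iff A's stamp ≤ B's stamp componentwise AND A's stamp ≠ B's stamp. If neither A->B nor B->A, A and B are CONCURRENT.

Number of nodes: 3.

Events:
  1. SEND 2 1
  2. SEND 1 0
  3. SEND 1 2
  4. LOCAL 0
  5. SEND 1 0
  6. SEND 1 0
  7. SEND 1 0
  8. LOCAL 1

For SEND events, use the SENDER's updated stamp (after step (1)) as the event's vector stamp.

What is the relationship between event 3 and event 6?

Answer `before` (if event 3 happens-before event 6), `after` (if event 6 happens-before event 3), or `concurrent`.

Initial: VV[0]=[0, 0, 0]
Initial: VV[1]=[0, 0, 0]
Initial: VV[2]=[0, 0, 0]
Event 1: SEND 2->1: VV[2][2]++ -> VV[2]=[0, 0, 1], msg_vec=[0, 0, 1]; VV[1]=max(VV[1],msg_vec) then VV[1][1]++ -> VV[1]=[0, 1, 1]
Event 2: SEND 1->0: VV[1][1]++ -> VV[1]=[0, 2, 1], msg_vec=[0, 2, 1]; VV[0]=max(VV[0],msg_vec) then VV[0][0]++ -> VV[0]=[1, 2, 1]
Event 3: SEND 1->2: VV[1][1]++ -> VV[1]=[0, 3, 1], msg_vec=[0, 3, 1]; VV[2]=max(VV[2],msg_vec) then VV[2][2]++ -> VV[2]=[0, 3, 2]
Event 4: LOCAL 0: VV[0][0]++ -> VV[0]=[2, 2, 1]
Event 5: SEND 1->0: VV[1][1]++ -> VV[1]=[0, 4, 1], msg_vec=[0, 4, 1]; VV[0]=max(VV[0],msg_vec) then VV[0][0]++ -> VV[0]=[3, 4, 1]
Event 6: SEND 1->0: VV[1][1]++ -> VV[1]=[0, 5, 1], msg_vec=[0, 5, 1]; VV[0]=max(VV[0],msg_vec) then VV[0][0]++ -> VV[0]=[4, 5, 1]
Event 7: SEND 1->0: VV[1][1]++ -> VV[1]=[0, 6, 1], msg_vec=[0, 6, 1]; VV[0]=max(VV[0],msg_vec) then VV[0][0]++ -> VV[0]=[5, 6, 1]
Event 8: LOCAL 1: VV[1][1]++ -> VV[1]=[0, 7, 1]
Event 3 stamp: [0, 3, 1]
Event 6 stamp: [0, 5, 1]
[0, 3, 1] <= [0, 5, 1]? True
[0, 5, 1] <= [0, 3, 1]? False
Relation: before

Answer: before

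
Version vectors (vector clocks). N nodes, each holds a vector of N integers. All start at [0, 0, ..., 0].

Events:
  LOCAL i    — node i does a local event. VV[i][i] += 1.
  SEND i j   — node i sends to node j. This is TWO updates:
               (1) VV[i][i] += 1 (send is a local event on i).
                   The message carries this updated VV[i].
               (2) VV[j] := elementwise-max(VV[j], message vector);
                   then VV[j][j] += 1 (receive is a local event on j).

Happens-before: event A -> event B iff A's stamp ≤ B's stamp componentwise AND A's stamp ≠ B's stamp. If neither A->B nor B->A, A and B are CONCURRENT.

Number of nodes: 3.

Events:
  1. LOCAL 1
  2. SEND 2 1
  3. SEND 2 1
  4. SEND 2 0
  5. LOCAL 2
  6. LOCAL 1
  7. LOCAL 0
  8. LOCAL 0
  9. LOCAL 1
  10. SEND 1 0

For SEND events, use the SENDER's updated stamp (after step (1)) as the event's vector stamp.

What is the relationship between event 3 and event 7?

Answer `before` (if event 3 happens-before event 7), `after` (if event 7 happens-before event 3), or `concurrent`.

Answer: before

Derivation:
Initial: VV[0]=[0, 0, 0]
Initial: VV[1]=[0, 0, 0]
Initial: VV[2]=[0, 0, 0]
Event 1: LOCAL 1: VV[1][1]++ -> VV[1]=[0, 1, 0]
Event 2: SEND 2->1: VV[2][2]++ -> VV[2]=[0, 0, 1], msg_vec=[0, 0, 1]; VV[1]=max(VV[1],msg_vec) then VV[1][1]++ -> VV[1]=[0, 2, 1]
Event 3: SEND 2->1: VV[2][2]++ -> VV[2]=[0, 0, 2], msg_vec=[0, 0, 2]; VV[1]=max(VV[1],msg_vec) then VV[1][1]++ -> VV[1]=[0, 3, 2]
Event 4: SEND 2->0: VV[2][2]++ -> VV[2]=[0, 0, 3], msg_vec=[0, 0, 3]; VV[0]=max(VV[0],msg_vec) then VV[0][0]++ -> VV[0]=[1, 0, 3]
Event 5: LOCAL 2: VV[2][2]++ -> VV[2]=[0, 0, 4]
Event 6: LOCAL 1: VV[1][1]++ -> VV[1]=[0, 4, 2]
Event 7: LOCAL 0: VV[0][0]++ -> VV[0]=[2, 0, 3]
Event 8: LOCAL 0: VV[0][0]++ -> VV[0]=[3, 0, 3]
Event 9: LOCAL 1: VV[1][1]++ -> VV[1]=[0, 5, 2]
Event 10: SEND 1->0: VV[1][1]++ -> VV[1]=[0, 6, 2], msg_vec=[0, 6, 2]; VV[0]=max(VV[0],msg_vec) then VV[0][0]++ -> VV[0]=[4, 6, 3]
Event 3 stamp: [0, 0, 2]
Event 7 stamp: [2, 0, 3]
[0, 0, 2] <= [2, 0, 3]? True
[2, 0, 3] <= [0, 0, 2]? False
Relation: before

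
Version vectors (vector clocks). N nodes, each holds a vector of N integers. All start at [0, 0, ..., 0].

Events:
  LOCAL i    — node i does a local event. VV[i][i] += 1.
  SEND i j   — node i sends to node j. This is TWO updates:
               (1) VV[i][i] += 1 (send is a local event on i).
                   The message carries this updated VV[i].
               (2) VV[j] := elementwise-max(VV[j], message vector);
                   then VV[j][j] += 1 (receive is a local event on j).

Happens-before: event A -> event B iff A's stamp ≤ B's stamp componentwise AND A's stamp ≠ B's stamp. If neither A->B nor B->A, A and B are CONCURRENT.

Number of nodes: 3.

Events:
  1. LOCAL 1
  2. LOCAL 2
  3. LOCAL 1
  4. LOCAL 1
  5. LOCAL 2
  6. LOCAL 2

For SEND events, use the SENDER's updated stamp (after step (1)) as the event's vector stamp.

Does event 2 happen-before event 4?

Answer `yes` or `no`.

Answer: no

Derivation:
Initial: VV[0]=[0, 0, 0]
Initial: VV[1]=[0, 0, 0]
Initial: VV[2]=[0, 0, 0]
Event 1: LOCAL 1: VV[1][1]++ -> VV[1]=[0, 1, 0]
Event 2: LOCAL 2: VV[2][2]++ -> VV[2]=[0, 0, 1]
Event 3: LOCAL 1: VV[1][1]++ -> VV[1]=[0, 2, 0]
Event 4: LOCAL 1: VV[1][1]++ -> VV[1]=[0, 3, 0]
Event 5: LOCAL 2: VV[2][2]++ -> VV[2]=[0, 0, 2]
Event 6: LOCAL 2: VV[2][2]++ -> VV[2]=[0, 0, 3]
Event 2 stamp: [0, 0, 1]
Event 4 stamp: [0, 3, 0]
[0, 0, 1] <= [0, 3, 0]? False. Equal? False. Happens-before: False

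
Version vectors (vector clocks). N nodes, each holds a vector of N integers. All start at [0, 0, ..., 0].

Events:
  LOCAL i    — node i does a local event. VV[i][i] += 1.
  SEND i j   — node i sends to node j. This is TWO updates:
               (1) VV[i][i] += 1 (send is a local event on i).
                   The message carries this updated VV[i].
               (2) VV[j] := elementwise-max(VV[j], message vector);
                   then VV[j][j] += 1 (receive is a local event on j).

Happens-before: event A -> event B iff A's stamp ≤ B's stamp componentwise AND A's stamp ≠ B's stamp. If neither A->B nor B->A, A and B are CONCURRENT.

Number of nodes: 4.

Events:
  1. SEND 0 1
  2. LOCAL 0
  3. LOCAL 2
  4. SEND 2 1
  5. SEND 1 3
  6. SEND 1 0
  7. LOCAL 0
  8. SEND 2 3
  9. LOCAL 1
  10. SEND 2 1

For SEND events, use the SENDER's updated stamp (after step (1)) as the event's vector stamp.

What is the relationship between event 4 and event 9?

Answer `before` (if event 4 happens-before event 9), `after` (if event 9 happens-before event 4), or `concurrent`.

Initial: VV[0]=[0, 0, 0, 0]
Initial: VV[1]=[0, 0, 0, 0]
Initial: VV[2]=[0, 0, 0, 0]
Initial: VV[3]=[0, 0, 0, 0]
Event 1: SEND 0->1: VV[0][0]++ -> VV[0]=[1, 0, 0, 0], msg_vec=[1, 0, 0, 0]; VV[1]=max(VV[1],msg_vec) then VV[1][1]++ -> VV[1]=[1, 1, 0, 0]
Event 2: LOCAL 0: VV[0][0]++ -> VV[0]=[2, 0, 0, 0]
Event 3: LOCAL 2: VV[2][2]++ -> VV[2]=[0, 0, 1, 0]
Event 4: SEND 2->1: VV[2][2]++ -> VV[2]=[0, 0, 2, 0], msg_vec=[0, 0, 2, 0]; VV[1]=max(VV[1],msg_vec) then VV[1][1]++ -> VV[1]=[1, 2, 2, 0]
Event 5: SEND 1->3: VV[1][1]++ -> VV[1]=[1, 3, 2, 0], msg_vec=[1, 3, 2, 0]; VV[3]=max(VV[3],msg_vec) then VV[3][3]++ -> VV[3]=[1, 3, 2, 1]
Event 6: SEND 1->0: VV[1][1]++ -> VV[1]=[1, 4, 2, 0], msg_vec=[1, 4, 2, 0]; VV[0]=max(VV[0],msg_vec) then VV[0][0]++ -> VV[0]=[3, 4, 2, 0]
Event 7: LOCAL 0: VV[0][0]++ -> VV[0]=[4, 4, 2, 0]
Event 8: SEND 2->3: VV[2][2]++ -> VV[2]=[0, 0, 3, 0], msg_vec=[0, 0, 3, 0]; VV[3]=max(VV[3],msg_vec) then VV[3][3]++ -> VV[3]=[1, 3, 3, 2]
Event 9: LOCAL 1: VV[1][1]++ -> VV[1]=[1, 5, 2, 0]
Event 10: SEND 2->1: VV[2][2]++ -> VV[2]=[0, 0, 4, 0], msg_vec=[0, 0, 4, 0]; VV[1]=max(VV[1],msg_vec) then VV[1][1]++ -> VV[1]=[1, 6, 4, 0]
Event 4 stamp: [0, 0, 2, 0]
Event 9 stamp: [1, 5, 2, 0]
[0, 0, 2, 0] <= [1, 5, 2, 0]? True
[1, 5, 2, 0] <= [0, 0, 2, 0]? False
Relation: before

Answer: before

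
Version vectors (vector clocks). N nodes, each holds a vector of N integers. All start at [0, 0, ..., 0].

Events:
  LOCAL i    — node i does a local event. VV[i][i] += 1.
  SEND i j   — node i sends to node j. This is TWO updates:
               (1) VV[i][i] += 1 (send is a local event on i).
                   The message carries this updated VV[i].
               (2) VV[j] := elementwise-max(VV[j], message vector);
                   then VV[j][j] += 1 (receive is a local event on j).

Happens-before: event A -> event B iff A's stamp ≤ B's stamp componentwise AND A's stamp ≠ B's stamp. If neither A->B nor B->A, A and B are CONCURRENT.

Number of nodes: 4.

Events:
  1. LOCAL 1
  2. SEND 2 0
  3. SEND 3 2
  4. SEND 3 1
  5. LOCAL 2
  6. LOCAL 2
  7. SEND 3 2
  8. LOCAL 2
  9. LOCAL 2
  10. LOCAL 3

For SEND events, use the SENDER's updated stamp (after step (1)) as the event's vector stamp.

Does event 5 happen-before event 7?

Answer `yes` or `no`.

Answer: no

Derivation:
Initial: VV[0]=[0, 0, 0, 0]
Initial: VV[1]=[0, 0, 0, 0]
Initial: VV[2]=[0, 0, 0, 0]
Initial: VV[3]=[0, 0, 0, 0]
Event 1: LOCAL 1: VV[1][1]++ -> VV[1]=[0, 1, 0, 0]
Event 2: SEND 2->0: VV[2][2]++ -> VV[2]=[0, 0, 1, 0], msg_vec=[0, 0, 1, 0]; VV[0]=max(VV[0],msg_vec) then VV[0][0]++ -> VV[0]=[1, 0, 1, 0]
Event 3: SEND 3->2: VV[3][3]++ -> VV[3]=[0, 0, 0, 1], msg_vec=[0, 0, 0, 1]; VV[2]=max(VV[2],msg_vec) then VV[2][2]++ -> VV[2]=[0, 0, 2, 1]
Event 4: SEND 3->1: VV[3][3]++ -> VV[3]=[0, 0, 0, 2], msg_vec=[0, 0, 0, 2]; VV[1]=max(VV[1],msg_vec) then VV[1][1]++ -> VV[1]=[0, 2, 0, 2]
Event 5: LOCAL 2: VV[2][2]++ -> VV[2]=[0, 0, 3, 1]
Event 6: LOCAL 2: VV[2][2]++ -> VV[2]=[0, 0, 4, 1]
Event 7: SEND 3->2: VV[3][3]++ -> VV[3]=[0, 0, 0, 3], msg_vec=[0, 0, 0, 3]; VV[2]=max(VV[2],msg_vec) then VV[2][2]++ -> VV[2]=[0, 0, 5, 3]
Event 8: LOCAL 2: VV[2][2]++ -> VV[2]=[0, 0, 6, 3]
Event 9: LOCAL 2: VV[2][2]++ -> VV[2]=[0, 0, 7, 3]
Event 10: LOCAL 3: VV[3][3]++ -> VV[3]=[0, 0, 0, 4]
Event 5 stamp: [0, 0, 3, 1]
Event 7 stamp: [0, 0, 0, 3]
[0, 0, 3, 1] <= [0, 0, 0, 3]? False. Equal? False. Happens-before: False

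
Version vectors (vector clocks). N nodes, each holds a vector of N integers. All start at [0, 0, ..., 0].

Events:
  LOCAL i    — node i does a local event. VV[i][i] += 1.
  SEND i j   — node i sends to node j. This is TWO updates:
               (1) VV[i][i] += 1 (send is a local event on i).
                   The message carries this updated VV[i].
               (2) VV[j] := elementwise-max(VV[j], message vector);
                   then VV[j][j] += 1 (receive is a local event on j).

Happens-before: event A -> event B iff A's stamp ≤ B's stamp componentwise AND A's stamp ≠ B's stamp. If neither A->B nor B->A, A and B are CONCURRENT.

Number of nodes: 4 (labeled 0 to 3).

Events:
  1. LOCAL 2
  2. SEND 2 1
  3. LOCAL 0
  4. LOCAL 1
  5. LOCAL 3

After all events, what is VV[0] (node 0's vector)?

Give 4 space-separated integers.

Initial: VV[0]=[0, 0, 0, 0]
Initial: VV[1]=[0, 0, 0, 0]
Initial: VV[2]=[0, 0, 0, 0]
Initial: VV[3]=[0, 0, 0, 0]
Event 1: LOCAL 2: VV[2][2]++ -> VV[2]=[0, 0, 1, 0]
Event 2: SEND 2->1: VV[2][2]++ -> VV[2]=[0, 0, 2, 0], msg_vec=[0, 0, 2, 0]; VV[1]=max(VV[1],msg_vec) then VV[1][1]++ -> VV[1]=[0, 1, 2, 0]
Event 3: LOCAL 0: VV[0][0]++ -> VV[0]=[1, 0, 0, 0]
Event 4: LOCAL 1: VV[1][1]++ -> VV[1]=[0, 2, 2, 0]
Event 5: LOCAL 3: VV[3][3]++ -> VV[3]=[0, 0, 0, 1]
Final vectors: VV[0]=[1, 0, 0, 0]; VV[1]=[0, 2, 2, 0]; VV[2]=[0, 0, 2, 0]; VV[3]=[0, 0, 0, 1]

Answer: 1 0 0 0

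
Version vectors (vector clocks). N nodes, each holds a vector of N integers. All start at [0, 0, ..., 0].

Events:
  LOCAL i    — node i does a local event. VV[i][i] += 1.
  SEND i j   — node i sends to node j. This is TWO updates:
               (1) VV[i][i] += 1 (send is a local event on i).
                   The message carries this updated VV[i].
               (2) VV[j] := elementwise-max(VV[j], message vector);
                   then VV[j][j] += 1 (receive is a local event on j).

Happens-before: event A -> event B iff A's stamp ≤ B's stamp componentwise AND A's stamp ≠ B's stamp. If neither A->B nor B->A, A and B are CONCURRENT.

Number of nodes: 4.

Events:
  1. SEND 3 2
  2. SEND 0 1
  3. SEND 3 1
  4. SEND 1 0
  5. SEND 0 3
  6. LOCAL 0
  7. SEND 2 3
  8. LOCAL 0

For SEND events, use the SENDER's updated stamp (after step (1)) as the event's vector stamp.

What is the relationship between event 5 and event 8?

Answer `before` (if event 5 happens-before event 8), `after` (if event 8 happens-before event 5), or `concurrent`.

Initial: VV[0]=[0, 0, 0, 0]
Initial: VV[1]=[0, 0, 0, 0]
Initial: VV[2]=[0, 0, 0, 0]
Initial: VV[3]=[0, 0, 0, 0]
Event 1: SEND 3->2: VV[3][3]++ -> VV[3]=[0, 0, 0, 1], msg_vec=[0, 0, 0, 1]; VV[2]=max(VV[2],msg_vec) then VV[2][2]++ -> VV[2]=[0, 0, 1, 1]
Event 2: SEND 0->1: VV[0][0]++ -> VV[0]=[1, 0, 0, 0], msg_vec=[1, 0, 0, 0]; VV[1]=max(VV[1],msg_vec) then VV[1][1]++ -> VV[1]=[1, 1, 0, 0]
Event 3: SEND 3->1: VV[3][3]++ -> VV[3]=[0, 0, 0, 2], msg_vec=[0, 0, 0, 2]; VV[1]=max(VV[1],msg_vec) then VV[1][1]++ -> VV[1]=[1, 2, 0, 2]
Event 4: SEND 1->0: VV[1][1]++ -> VV[1]=[1, 3, 0, 2], msg_vec=[1, 3, 0, 2]; VV[0]=max(VV[0],msg_vec) then VV[0][0]++ -> VV[0]=[2, 3, 0, 2]
Event 5: SEND 0->3: VV[0][0]++ -> VV[0]=[3, 3, 0, 2], msg_vec=[3, 3, 0, 2]; VV[3]=max(VV[3],msg_vec) then VV[3][3]++ -> VV[3]=[3, 3, 0, 3]
Event 6: LOCAL 0: VV[0][0]++ -> VV[0]=[4, 3, 0, 2]
Event 7: SEND 2->3: VV[2][2]++ -> VV[2]=[0, 0, 2, 1], msg_vec=[0, 0, 2, 1]; VV[3]=max(VV[3],msg_vec) then VV[3][3]++ -> VV[3]=[3, 3, 2, 4]
Event 8: LOCAL 0: VV[0][0]++ -> VV[0]=[5, 3, 0, 2]
Event 5 stamp: [3, 3, 0, 2]
Event 8 stamp: [5, 3, 0, 2]
[3, 3, 0, 2] <= [5, 3, 0, 2]? True
[5, 3, 0, 2] <= [3, 3, 0, 2]? False
Relation: before

Answer: before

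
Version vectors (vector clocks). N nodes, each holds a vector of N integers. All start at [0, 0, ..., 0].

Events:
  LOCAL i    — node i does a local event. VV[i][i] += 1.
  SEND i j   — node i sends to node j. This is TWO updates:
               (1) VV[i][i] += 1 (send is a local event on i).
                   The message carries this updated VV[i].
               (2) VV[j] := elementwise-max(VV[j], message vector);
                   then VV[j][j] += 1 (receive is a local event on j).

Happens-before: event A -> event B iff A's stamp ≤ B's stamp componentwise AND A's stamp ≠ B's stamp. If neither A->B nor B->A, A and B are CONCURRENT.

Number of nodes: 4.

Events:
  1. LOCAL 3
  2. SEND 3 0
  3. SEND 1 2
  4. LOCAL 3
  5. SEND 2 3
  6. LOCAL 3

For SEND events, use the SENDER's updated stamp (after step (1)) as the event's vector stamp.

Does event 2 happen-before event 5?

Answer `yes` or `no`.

Answer: no

Derivation:
Initial: VV[0]=[0, 0, 0, 0]
Initial: VV[1]=[0, 0, 0, 0]
Initial: VV[2]=[0, 0, 0, 0]
Initial: VV[3]=[0, 0, 0, 0]
Event 1: LOCAL 3: VV[3][3]++ -> VV[3]=[0, 0, 0, 1]
Event 2: SEND 3->0: VV[3][3]++ -> VV[3]=[0, 0, 0, 2], msg_vec=[0, 0, 0, 2]; VV[0]=max(VV[0],msg_vec) then VV[0][0]++ -> VV[0]=[1, 0, 0, 2]
Event 3: SEND 1->2: VV[1][1]++ -> VV[1]=[0, 1, 0, 0], msg_vec=[0, 1, 0, 0]; VV[2]=max(VV[2],msg_vec) then VV[2][2]++ -> VV[2]=[0, 1, 1, 0]
Event 4: LOCAL 3: VV[3][3]++ -> VV[3]=[0, 0, 0, 3]
Event 5: SEND 2->3: VV[2][2]++ -> VV[2]=[0, 1, 2, 0], msg_vec=[0, 1, 2, 0]; VV[3]=max(VV[3],msg_vec) then VV[3][3]++ -> VV[3]=[0, 1, 2, 4]
Event 6: LOCAL 3: VV[3][3]++ -> VV[3]=[0, 1, 2, 5]
Event 2 stamp: [0, 0, 0, 2]
Event 5 stamp: [0, 1, 2, 0]
[0, 0, 0, 2] <= [0, 1, 2, 0]? False. Equal? False. Happens-before: False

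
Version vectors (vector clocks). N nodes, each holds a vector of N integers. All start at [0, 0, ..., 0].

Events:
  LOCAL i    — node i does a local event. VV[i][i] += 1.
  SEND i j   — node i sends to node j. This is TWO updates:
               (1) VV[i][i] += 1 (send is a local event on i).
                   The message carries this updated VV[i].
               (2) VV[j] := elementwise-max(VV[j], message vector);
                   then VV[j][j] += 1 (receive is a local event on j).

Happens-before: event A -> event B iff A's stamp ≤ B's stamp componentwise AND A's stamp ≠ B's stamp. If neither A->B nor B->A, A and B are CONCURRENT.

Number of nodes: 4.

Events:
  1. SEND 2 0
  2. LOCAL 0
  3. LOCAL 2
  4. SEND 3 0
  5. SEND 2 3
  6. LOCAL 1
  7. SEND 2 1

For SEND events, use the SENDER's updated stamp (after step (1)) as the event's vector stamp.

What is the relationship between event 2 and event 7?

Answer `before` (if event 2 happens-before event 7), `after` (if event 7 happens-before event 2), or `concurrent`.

Answer: concurrent

Derivation:
Initial: VV[0]=[0, 0, 0, 0]
Initial: VV[1]=[0, 0, 0, 0]
Initial: VV[2]=[0, 0, 0, 0]
Initial: VV[3]=[0, 0, 0, 0]
Event 1: SEND 2->0: VV[2][2]++ -> VV[2]=[0, 0, 1, 0], msg_vec=[0, 0, 1, 0]; VV[0]=max(VV[0],msg_vec) then VV[0][0]++ -> VV[0]=[1, 0, 1, 0]
Event 2: LOCAL 0: VV[0][0]++ -> VV[0]=[2, 0, 1, 0]
Event 3: LOCAL 2: VV[2][2]++ -> VV[2]=[0, 0, 2, 0]
Event 4: SEND 3->0: VV[3][3]++ -> VV[3]=[0, 0, 0, 1], msg_vec=[0, 0, 0, 1]; VV[0]=max(VV[0],msg_vec) then VV[0][0]++ -> VV[0]=[3, 0, 1, 1]
Event 5: SEND 2->3: VV[2][2]++ -> VV[2]=[0, 0, 3, 0], msg_vec=[0, 0, 3, 0]; VV[3]=max(VV[3],msg_vec) then VV[3][3]++ -> VV[3]=[0, 0, 3, 2]
Event 6: LOCAL 1: VV[1][1]++ -> VV[1]=[0, 1, 0, 0]
Event 7: SEND 2->1: VV[2][2]++ -> VV[2]=[0, 0, 4, 0], msg_vec=[0, 0, 4, 0]; VV[1]=max(VV[1],msg_vec) then VV[1][1]++ -> VV[1]=[0, 2, 4, 0]
Event 2 stamp: [2, 0, 1, 0]
Event 7 stamp: [0, 0, 4, 0]
[2, 0, 1, 0] <= [0, 0, 4, 0]? False
[0, 0, 4, 0] <= [2, 0, 1, 0]? False
Relation: concurrent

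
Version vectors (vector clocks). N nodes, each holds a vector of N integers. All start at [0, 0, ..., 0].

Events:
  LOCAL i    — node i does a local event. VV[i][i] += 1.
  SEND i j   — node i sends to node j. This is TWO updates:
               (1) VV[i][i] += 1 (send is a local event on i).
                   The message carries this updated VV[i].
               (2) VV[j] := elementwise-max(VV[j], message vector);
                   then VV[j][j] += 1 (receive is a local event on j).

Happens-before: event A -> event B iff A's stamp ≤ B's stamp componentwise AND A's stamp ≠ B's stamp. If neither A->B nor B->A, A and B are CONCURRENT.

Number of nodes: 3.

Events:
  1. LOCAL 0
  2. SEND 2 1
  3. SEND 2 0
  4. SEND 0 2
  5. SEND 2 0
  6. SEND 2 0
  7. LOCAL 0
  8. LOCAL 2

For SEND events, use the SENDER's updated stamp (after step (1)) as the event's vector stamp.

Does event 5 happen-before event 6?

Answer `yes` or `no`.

Answer: yes

Derivation:
Initial: VV[0]=[0, 0, 0]
Initial: VV[1]=[0, 0, 0]
Initial: VV[2]=[0, 0, 0]
Event 1: LOCAL 0: VV[0][0]++ -> VV[0]=[1, 0, 0]
Event 2: SEND 2->1: VV[2][2]++ -> VV[2]=[0, 0, 1], msg_vec=[0, 0, 1]; VV[1]=max(VV[1],msg_vec) then VV[1][1]++ -> VV[1]=[0, 1, 1]
Event 3: SEND 2->0: VV[2][2]++ -> VV[2]=[0, 0, 2], msg_vec=[0, 0, 2]; VV[0]=max(VV[0],msg_vec) then VV[0][0]++ -> VV[0]=[2, 0, 2]
Event 4: SEND 0->2: VV[0][0]++ -> VV[0]=[3, 0, 2], msg_vec=[3, 0, 2]; VV[2]=max(VV[2],msg_vec) then VV[2][2]++ -> VV[2]=[3, 0, 3]
Event 5: SEND 2->0: VV[2][2]++ -> VV[2]=[3, 0, 4], msg_vec=[3, 0, 4]; VV[0]=max(VV[0],msg_vec) then VV[0][0]++ -> VV[0]=[4, 0, 4]
Event 6: SEND 2->0: VV[2][2]++ -> VV[2]=[3, 0, 5], msg_vec=[3, 0, 5]; VV[0]=max(VV[0],msg_vec) then VV[0][0]++ -> VV[0]=[5, 0, 5]
Event 7: LOCAL 0: VV[0][0]++ -> VV[0]=[6, 0, 5]
Event 8: LOCAL 2: VV[2][2]++ -> VV[2]=[3, 0, 6]
Event 5 stamp: [3, 0, 4]
Event 6 stamp: [3, 0, 5]
[3, 0, 4] <= [3, 0, 5]? True. Equal? False. Happens-before: True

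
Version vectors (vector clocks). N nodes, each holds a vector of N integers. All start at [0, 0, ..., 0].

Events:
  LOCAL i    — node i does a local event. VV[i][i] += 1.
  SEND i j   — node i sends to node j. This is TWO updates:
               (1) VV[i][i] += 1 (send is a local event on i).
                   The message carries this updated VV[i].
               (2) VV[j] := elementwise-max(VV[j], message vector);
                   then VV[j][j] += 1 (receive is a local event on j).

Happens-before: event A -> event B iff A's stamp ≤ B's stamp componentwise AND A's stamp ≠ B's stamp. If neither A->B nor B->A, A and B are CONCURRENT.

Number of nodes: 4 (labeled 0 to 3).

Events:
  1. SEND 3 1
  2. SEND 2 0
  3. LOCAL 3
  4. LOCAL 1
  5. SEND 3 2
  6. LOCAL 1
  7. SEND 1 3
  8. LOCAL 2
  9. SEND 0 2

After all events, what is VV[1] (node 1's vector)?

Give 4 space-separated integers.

Answer: 0 4 0 1

Derivation:
Initial: VV[0]=[0, 0, 0, 0]
Initial: VV[1]=[0, 0, 0, 0]
Initial: VV[2]=[0, 0, 0, 0]
Initial: VV[3]=[0, 0, 0, 0]
Event 1: SEND 3->1: VV[3][3]++ -> VV[3]=[0, 0, 0, 1], msg_vec=[0, 0, 0, 1]; VV[1]=max(VV[1],msg_vec) then VV[1][1]++ -> VV[1]=[0, 1, 0, 1]
Event 2: SEND 2->0: VV[2][2]++ -> VV[2]=[0, 0, 1, 0], msg_vec=[0, 0, 1, 0]; VV[0]=max(VV[0],msg_vec) then VV[0][0]++ -> VV[0]=[1, 0, 1, 0]
Event 3: LOCAL 3: VV[3][3]++ -> VV[3]=[0, 0, 0, 2]
Event 4: LOCAL 1: VV[1][1]++ -> VV[1]=[0, 2, 0, 1]
Event 5: SEND 3->2: VV[3][3]++ -> VV[3]=[0, 0, 0, 3], msg_vec=[0, 0, 0, 3]; VV[2]=max(VV[2],msg_vec) then VV[2][2]++ -> VV[2]=[0, 0, 2, 3]
Event 6: LOCAL 1: VV[1][1]++ -> VV[1]=[0, 3, 0, 1]
Event 7: SEND 1->3: VV[1][1]++ -> VV[1]=[0, 4, 0, 1], msg_vec=[0, 4, 0, 1]; VV[3]=max(VV[3],msg_vec) then VV[3][3]++ -> VV[3]=[0, 4, 0, 4]
Event 8: LOCAL 2: VV[2][2]++ -> VV[2]=[0, 0, 3, 3]
Event 9: SEND 0->2: VV[0][0]++ -> VV[0]=[2, 0, 1, 0], msg_vec=[2, 0, 1, 0]; VV[2]=max(VV[2],msg_vec) then VV[2][2]++ -> VV[2]=[2, 0, 4, 3]
Final vectors: VV[0]=[2, 0, 1, 0]; VV[1]=[0, 4, 0, 1]; VV[2]=[2, 0, 4, 3]; VV[3]=[0, 4, 0, 4]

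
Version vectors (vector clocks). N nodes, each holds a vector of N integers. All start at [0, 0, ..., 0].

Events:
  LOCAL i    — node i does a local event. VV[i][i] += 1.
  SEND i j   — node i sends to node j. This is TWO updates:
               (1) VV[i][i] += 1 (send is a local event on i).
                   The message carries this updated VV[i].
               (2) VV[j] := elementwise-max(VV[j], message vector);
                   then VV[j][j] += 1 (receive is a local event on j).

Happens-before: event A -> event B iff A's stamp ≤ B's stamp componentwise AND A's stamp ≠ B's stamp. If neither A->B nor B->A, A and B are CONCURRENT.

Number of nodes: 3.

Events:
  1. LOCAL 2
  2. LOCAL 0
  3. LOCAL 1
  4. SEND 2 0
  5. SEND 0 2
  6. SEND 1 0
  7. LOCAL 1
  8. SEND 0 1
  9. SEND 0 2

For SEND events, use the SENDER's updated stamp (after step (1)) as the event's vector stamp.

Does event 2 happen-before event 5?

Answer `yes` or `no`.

Answer: yes

Derivation:
Initial: VV[0]=[0, 0, 0]
Initial: VV[1]=[0, 0, 0]
Initial: VV[2]=[0, 0, 0]
Event 1: LOCAL 2: VV[2][2]++ -> VV[2]=[0, 0, 1]
Event 2: LOCAL 0: VV[0][0]++ -> VV[0]=[1, 0, 0]
Event 3: LOCAL 1: VV[1][1]++ -> VV[1]=[0, 1, 0]
Event 4: SEND 2->0: VV[2][2]++ -> VV[2]=[0, 0, 2], msg_vec=[0, 0, 2]; VV[0]=max(VV[0],msg_vec) then VV[0][0]++ -> VV[0]=[2, 0, 2]
Event 5: SEND 0->2: VV[0][0]++ -> VV[0]=[3, 0, 2], msg_vec=[3, 0, 2]; VV[2]=max(VV[2],msg_vec) then VV[2][2]++ -> VV[2]=[3, 0, 3]
Event 6: SEND 1->0: VV[1][1]++ -> VV[1]=[0, 2, 0], msg_vec=[0, 2, 0]; VV[0]=max(VV[0],msg_vec) then VV[0][0]++ -> VV[0]=[4, 2, 2]
Event 7: LOCAL 1: VV[1][1]++ -> VV[1]=[0, 3, 0]
Event 8: SEND 0->1: VV[0][0]++ -> VV[0]=[5, 2, 2], msg_vec=[5, 2, 2]; VV[1]=max(VV[1],msg_vec) then VV[1][1]++ -> VV[1]=[5, 4, 2]
Event 9: SEND 0->2: VV[0][0]++ -> VV[0]=[6, 2, 2], msg_vec=[6, 2, 2]; VV[2]=max(VV[2],msg_vec) then VV[2][2]++ -> VV[2]=[6, 2, 4]
Event 2 stamp: [1, 0, 0]
Event 5 stamp: [3, 0, 2]
[1, 0, 0] <= [3, 0, 2]? True. Equal? False. Happens-before: True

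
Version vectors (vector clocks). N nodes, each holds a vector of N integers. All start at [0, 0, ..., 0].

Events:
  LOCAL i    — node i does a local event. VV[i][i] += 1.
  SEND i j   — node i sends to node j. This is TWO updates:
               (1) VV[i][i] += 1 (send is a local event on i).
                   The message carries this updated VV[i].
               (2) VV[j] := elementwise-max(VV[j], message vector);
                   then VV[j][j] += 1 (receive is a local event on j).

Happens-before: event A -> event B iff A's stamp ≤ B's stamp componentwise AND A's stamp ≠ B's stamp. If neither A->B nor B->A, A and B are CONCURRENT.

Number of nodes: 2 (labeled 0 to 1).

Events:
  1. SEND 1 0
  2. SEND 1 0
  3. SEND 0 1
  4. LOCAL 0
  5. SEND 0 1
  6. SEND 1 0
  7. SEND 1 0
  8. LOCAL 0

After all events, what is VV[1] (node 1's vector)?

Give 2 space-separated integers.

Answer: 5 6

Derivation:
Initial: VV[0]=[0, 0]
Initial: VV[1]=[0, 0]
Event 1: SEND 1->0: VV[1][1]++ -> VV[1]=[0, 1], msg_vec=[0, 1]; VV[0]=max(VV[0],msg_vec) then VV[0][0]++ -> VV[0]=[1, 1]
Event 2: SEND 1->0: VV[1][1]++ -> VV[1]=[0, 2], msg_vec=[0, 2]; VV[0]=max(VV[0],msg_vec) then VV[0][0]++ -> VV[0]=[2, 2]
Event 3: SEND 0->1: VV[0][0]++ -> VV[0]=[3, 2], msg_vec=[3, 2]; VV[1]=max(VV[1],msg_vec) then VV[1][1]++ -> VV[1]=[3, 3]
Event 4: LOCAL 0: VV[0][0]++ -> VV[0]=[4, 2]
Event 5: SEND 0->1: VV[0][0]++ -> VV[0]=[5, 2], msg_vec=[5, 2]; VV[1]=max(VV[1],msg_vec) then VV[1][1]++ -> VV[1]=[5, 4]
Event 6: SEND 1->0: VV[1][1]++ -> VV[1]=[5, 5], msg_vec=[5, 5]; VV[0]=max(VV[0],msg_vec) then VV[0][0]++ -> VV[0]=[6, 5]
Event 7: SEND 1->0: VV[1][1]++ -> VV[1]=[5, 6], msg_vec=[5, 6]; VV[0]=max(VV[0],msg_vec) then VV[0][0]++ -> VV[0]=[7, 6]
Event 8: LOCAL 0: VV[0][0]++ -> VV[0]=[8, 6]
Final vectors: VV[0]=[8, 6]; VV[1]=[5, 6]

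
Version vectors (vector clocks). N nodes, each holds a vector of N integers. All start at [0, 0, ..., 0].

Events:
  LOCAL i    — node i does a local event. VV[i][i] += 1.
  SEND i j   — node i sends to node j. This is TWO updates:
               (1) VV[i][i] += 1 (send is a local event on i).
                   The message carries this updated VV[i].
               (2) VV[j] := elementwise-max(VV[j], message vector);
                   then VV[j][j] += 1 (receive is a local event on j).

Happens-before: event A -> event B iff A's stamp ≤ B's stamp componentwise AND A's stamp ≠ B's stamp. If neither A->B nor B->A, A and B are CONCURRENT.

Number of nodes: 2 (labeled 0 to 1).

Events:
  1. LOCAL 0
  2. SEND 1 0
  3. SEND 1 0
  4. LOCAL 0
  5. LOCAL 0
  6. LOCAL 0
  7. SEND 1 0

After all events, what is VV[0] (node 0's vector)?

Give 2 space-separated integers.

Initial: VV[0]=[0, 0]
Initial: VV[1]=[0, 0]
Event 1: LOCAL 0: VV[0][0]++ -> VV[0]=[1, 0]
Event 2: SEND 1->0: VV[1][1]++ -> VV[1]=[0, 1], msg_vec=[0, 1]; VV[0]=max(VV[0],msg_vec) then VV[0][0]++ -> VV[0]=[2, 1]
Event 3: SEND 1->0: VV[1][1]++ -> VV[1]=[0, 2], msg_vec=[0, 2]; VV[0]=max(VV[0],msg_vec) then VV[0][0]++ -> VV[0]=[3, 2]
Event 4: LOCAL 0: VV[0][0]++ -> VV[0]=[4, 2]
Event 5: LOCAL 0: VV[0][0]++ -> VV[0]=[5, 2]
Event 6: LOCAL 0: VV[0][0]++ -> VV[0]=[6, 2]
Event 7: SEND 1->0: VV[1][1]++ -> VV[1]=[0, 3], msg_vec=[0, 3]; VV[0]=max(VV[0],msg_vec) then VV[0][0]++ -> VV[0]=[7, 3]
Final vectors: VV[0]=[7, 3]; VV[1]=[0, 3]

Answer: 7 3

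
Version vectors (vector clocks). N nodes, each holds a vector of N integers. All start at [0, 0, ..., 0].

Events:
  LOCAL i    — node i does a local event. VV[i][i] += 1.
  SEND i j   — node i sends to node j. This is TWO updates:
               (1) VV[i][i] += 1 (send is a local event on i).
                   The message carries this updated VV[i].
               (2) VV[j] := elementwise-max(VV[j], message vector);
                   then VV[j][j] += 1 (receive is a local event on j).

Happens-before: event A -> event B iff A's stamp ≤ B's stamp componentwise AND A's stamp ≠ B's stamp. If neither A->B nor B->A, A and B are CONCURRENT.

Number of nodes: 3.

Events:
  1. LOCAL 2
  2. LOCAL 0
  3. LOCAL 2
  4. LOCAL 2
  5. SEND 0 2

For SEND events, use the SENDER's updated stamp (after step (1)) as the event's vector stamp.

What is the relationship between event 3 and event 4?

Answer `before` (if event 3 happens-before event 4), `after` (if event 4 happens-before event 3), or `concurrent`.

Answer: before

Derivation:
Initial: VV[0]=[0, 0, 0]
Initial: VV[1]=[0, 0, 0]
Initial: VV[2]=[0, 0, 0]
Event 1: LOCAL 2: VV[2][2]++ -> VV[2]=[0, 0, 1]
Event 2: LOCAL 0: VV[0][0]++ -> VV[0]=[1, 0, 0]
Event 3: LOCAL 2: VV[2][2]++ -> VV[2]=[0, 0, 2]
Event 4: LOCAL 2: VV[2][2]++ -> VV[2]=[0, 0, 3]
Event 5: SEND 0->2: VV[0][0]++ -> VV[0]=[2, 0, 0], msg_vec=[2, 0, 0]; VV[2]=max(VV[2],msg_vec) then VV[2][2]++ -> VV[2]=[2, 0, 4]
Event 3 stamp: [0, 0, 2]
Event 4 stamp: [0, 0, 3]
[0, 0, 2] <= [0, 0, 3]? True
[0, 0, 3] <= [0, 0, 2]? False
Relation: before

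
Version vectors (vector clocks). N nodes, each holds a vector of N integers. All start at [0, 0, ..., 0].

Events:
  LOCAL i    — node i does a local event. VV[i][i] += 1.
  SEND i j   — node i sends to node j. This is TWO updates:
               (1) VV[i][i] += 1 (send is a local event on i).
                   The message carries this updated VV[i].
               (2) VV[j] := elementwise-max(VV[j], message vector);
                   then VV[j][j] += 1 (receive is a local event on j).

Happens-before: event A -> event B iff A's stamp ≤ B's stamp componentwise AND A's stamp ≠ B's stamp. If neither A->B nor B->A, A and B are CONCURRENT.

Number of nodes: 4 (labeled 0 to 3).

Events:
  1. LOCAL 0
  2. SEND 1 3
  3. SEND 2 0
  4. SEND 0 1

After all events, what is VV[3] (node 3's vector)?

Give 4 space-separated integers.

Initial: VV[0]=[0, 0, 0, 0]
Initial: VV[1]=[0, 0, 0, 0]
Initial: VV[2]=[0, 0, 0, 0]
Initial: VV[3]=[0, 0, 0, 0]
Event 1: LOCAL 0: VV[0][0]++ -> VV[0]=[1, 0, 0, 0]
Event 2: SEND 1->3: VV[1][1]++ -> VV[1]=[0, 1, 0, 0], msg_vec=[0, 1, 0, 0]; VV[3]=max(VV[3],msg_vec) then VV[3][3]++ -> VV[3]=[0, 1, 0, 1]
Event 3: SEND 2->0: VV[2][2]++ -> VV[2]=[0, 0, 1, 0], msg_vec=[0, 0, 1, 0]; VV[0]=max(VV[0],msg_vec) then VV[0][0]++ -> VV[0]=[2, 0, 1, 0]
Event 4: SEND 0->1: VV[0][0]++ -> VV[0]=[3, 0, 1, 0], msg_vec=[3, 0, 1, 0]; VV[1]=max(VV[1],msg_vec) then VV[1][1]++ -> VV[1]=[3, 2, 1, 0]
Final vectors: VV[0]=[3, 0, 1, 0]; VV[1]=[3, 2, 1, 0]; VV[2]=[0, 0, 1, 0]; VV[3]=[0, 1, 0, 1]

Answer: 0 1 0 1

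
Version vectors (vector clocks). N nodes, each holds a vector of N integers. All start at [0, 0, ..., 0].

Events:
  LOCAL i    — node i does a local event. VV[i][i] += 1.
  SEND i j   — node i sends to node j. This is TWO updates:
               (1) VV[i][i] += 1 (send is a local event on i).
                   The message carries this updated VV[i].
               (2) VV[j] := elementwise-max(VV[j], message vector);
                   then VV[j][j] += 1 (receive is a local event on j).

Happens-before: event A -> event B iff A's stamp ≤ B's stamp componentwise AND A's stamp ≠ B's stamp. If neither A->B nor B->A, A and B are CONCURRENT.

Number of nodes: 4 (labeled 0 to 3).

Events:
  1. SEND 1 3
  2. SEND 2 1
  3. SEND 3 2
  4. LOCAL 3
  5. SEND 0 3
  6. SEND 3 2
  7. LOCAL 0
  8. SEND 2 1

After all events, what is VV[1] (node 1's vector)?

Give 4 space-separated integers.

Answer: 1 3 4 5

Derivation:
Initial: VV[0]=[0, 0, 0, 0]
Initial: VV[1]=[0, 0, 0, 0]
Initial: VV[2]=[0, 0, 0, 0]
Initial: VV[3]=[0, 0, 0, 0]
Event 1: SEND 1->3: VV[1][1]++ -> VV[1]=[0, 1, 0, 0], msg_vec=[0, 1, 0, 0]; VV[3]=max(VV[3],msg_vec) then VV[3][3]++ -> VV[3]=[0, 1, 0, 1]
Event 2: SEND 2->1: VV[2][2]++ -> VV[2]=[0, 0, 1, 0], msg_vec=[0, 0, 1, 0]; VV[1]=max(VV[1],msg_vec) then VV[1][1]++ -> VV[1]=[0, 2, 1, 0]
Event 3: SEND 3->2: VV[3][3]++ -> VV[3]=[0, 1, 0, 2], msg_vec=[0, 1, 0, 2]; VV[2]=max(VV[2],msg_vec) then VV[2][2]++ -> VV[2]=[0, 1, 2, 2]
Event 4: LOCAL 3: VV[3][3]++ -> VV[3]=[0, 1, 0, 3]
Event 5: SEND 0->3: VV[0][0]++ -> VV[0]=[1, 0, 0, 0], msg_vec=[1, 0, 0, 0]; VV[3]=max(VV[3],msg_vec) then VV[3][3]++ -> VV[3]=[1, 1, 0, 4]
Event 6: SEND 3->2: VV[3][3]++ -> VV[3]=[1, 1, 0, 5], msg_vec=[1, 1, 0, 5]; VV[2]=max(VV[2],msg_vec) then VV[2][2]++ -> VV[2]=[1, 1, 3, 5]
Event 7: LOCAL 0: VV[0][0]++ -> VV[0]=[2, 0, 0, 0]
Event 8: SEND 2->1: VV[2][2]++ -> VV[2]=[1, 1, 4, 5], msg_vec=[1, 1, 4, 5]; VV[1]=max(VV[1],msg_vec) then VV[1][1]++ -> VV[1]=[1, 3, 4, 5]
Final vectors: VV[0]=[2, 0, 0, 0]; VV[1]=[1, 3, 4, 5]; VV[2]=[1, 1, 4, 5]; VV[3]=[1, 1, 0, 5]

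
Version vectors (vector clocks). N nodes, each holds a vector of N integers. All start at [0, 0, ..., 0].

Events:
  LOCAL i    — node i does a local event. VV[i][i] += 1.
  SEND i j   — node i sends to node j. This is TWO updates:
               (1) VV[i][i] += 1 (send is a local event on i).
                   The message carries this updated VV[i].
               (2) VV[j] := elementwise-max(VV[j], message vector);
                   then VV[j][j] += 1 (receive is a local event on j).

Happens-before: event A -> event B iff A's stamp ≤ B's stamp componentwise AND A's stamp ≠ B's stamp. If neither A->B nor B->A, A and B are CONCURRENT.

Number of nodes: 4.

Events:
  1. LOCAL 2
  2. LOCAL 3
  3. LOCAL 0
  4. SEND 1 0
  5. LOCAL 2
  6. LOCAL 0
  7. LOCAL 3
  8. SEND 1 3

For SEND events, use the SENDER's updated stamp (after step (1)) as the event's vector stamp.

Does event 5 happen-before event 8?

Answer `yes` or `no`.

Initial: VV[0]=[0, 0, 0, 0]
Initial: VV[1]=[0, 0, 0, 0]
Initial: VV[2]=[0, 0, 0, 0]
Initial: VV[3]=[0, 0, 0, 0]
Event 1: LOCAL 2: VV[2][2]++ -> VV[2]=[0, 0, 1, 0]
Event 2: LOCAL 3: VV[3][3]++ -> VV[3]=[0, 0, 0, 1]
Event 3: LOCAL 0: VV[0][0]++ -> VV[0]=[1, 0, 0, 0]
Event 4: SEND 1->0: VV[1][1]++ -> VV[1]=[0, 1, 0, 0], msg_vec=[0, 1, 0, 0]; VV[0]=max(VV[0],msg_vec) then VV[0][0]++ -> VV[0]=[2, 1, 0, 0]
Event 5: LOCAL 2: VV[2][2]++ -> VV[2]=[0, 0, 2, 0]
Event 6: LOCAL 0: VV[0][0]++ -> VV[0]=[3, 1, 0, 0]
Event 7: LOCAL 3: VV[3][3]++ -> VV[3]=[0, 0, 0, 2]
Event 8: SEND 1->3: VV[1][1]++ -> VV[1]=[0, 2, 0, 0], msg_vec=[0, 2, 0, 0]; VV[3]=max(VV[3],msg_vec) then VV[3][3]++ -> VV[3]=[0, 2, 0, 3]
Event 5 stamp: [0, 0, 2, 0]
Event 8 stamp: [0, 2, 0, 0]
[0, 0, 2, 0] <= [0, 2, 0, 0]? False. Equal? False. Happens-before: False

Answer: no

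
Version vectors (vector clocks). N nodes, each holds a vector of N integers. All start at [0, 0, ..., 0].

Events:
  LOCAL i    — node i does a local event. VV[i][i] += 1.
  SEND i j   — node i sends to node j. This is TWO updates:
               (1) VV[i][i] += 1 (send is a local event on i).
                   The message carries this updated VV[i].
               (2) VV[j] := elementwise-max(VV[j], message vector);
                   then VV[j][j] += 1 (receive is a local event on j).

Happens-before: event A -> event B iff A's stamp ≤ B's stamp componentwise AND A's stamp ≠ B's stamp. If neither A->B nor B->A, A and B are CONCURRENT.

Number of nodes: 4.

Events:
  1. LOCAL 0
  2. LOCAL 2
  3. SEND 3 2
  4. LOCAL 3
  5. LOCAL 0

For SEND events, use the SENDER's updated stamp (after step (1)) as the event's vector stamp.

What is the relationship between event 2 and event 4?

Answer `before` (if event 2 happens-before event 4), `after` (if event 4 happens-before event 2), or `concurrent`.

Initial: VV[0]=[0, 0, 0, 0]
Initial: VV[1]=[0, 0, 0, 0]
Initial: VV[2]=[0, 0, 0, 0]
Initial: VV[3]=[0, 0, 0, 0]
Event 1: LOCAL 0: VV[0][0]++ -> VV[0]=[1, 0, 0, 0]
Event 2: LOCAL 2: VV[2][2]++ -> VV[2]=[0, 0, 1, 0]
Event 3: SEND 3->2: VV[3][3]++ -> VV[3]=[0, 0, 0, 1], msg_vec=[0, 0, 0, 1]; VV[2]=max(VV[2],msg_vec) then VV[2][2]++ -> VV[2]=[0, 0, 2, 1]
Event 4: LOCAL 3: VV[3][3]++ -> VV[3]=[0, 0, 0, 2]
Event 5: LOCAL 0: VV[0][0]++ -> VV[0]=[2, 0, 0, 0]
Event 2 stamp: [0, 0, 1, 0]
Event 4 stamp: [0, 0, 0, 2]
[0, 0, 1, 0] <= [0, 0, 0, 2]? False
[0, 0, 0, 2] <= [0, 0, 1, 0]? False
Relation: concurrent

Answer: concurrent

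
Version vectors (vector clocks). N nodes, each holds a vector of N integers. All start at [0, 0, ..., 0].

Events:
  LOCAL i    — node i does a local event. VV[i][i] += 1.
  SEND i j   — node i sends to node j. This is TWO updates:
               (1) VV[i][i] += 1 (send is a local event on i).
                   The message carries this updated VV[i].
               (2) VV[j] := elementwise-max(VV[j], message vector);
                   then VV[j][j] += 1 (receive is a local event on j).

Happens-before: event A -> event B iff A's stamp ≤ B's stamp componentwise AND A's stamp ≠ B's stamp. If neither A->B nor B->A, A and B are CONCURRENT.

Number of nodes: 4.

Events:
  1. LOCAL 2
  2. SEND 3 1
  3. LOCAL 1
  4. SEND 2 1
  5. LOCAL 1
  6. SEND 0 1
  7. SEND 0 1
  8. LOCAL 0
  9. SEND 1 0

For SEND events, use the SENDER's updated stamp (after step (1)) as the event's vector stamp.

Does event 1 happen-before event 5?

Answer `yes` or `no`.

Initial: VV[0]=[0, 0, 0, 0]
Initial: VV[1]=[0, 0, 0, 0]
Initial: VV[2]=[0, 0, 0, 0]
Initial: VV[3]=[0, 0, 0, 0]
Event 1: LOCAL 2: VV[2][2]++ -> VV[2]=[0, 0, 1, 0]
Event 2: SEND 3->1: VV[3][3]++ -> VV[3]=[0, 0, 0, 1], msg_vec=[0, 0, 0, 1]; VV[1]=max(VV[1],msg_vec) then VV[1][1]++ -> VV[1]=[0, 1, 0, 1]
Event 3: LOCAL 1: VV[1][1]++ -> VV[1]=[0, 2, 0, 1]
Event 4: SEND 2->1: VV[2][2]++ -> VV[2]=[0, 0, 2, 0], msg_vec=[0, 0, 2, 0]; VV[1]=max(VV[1],msg_vec) then VV[1][1]++ -> VV[1]=[0, 3, 2, 1]
Event 5: LOCAL 1: VV[1][1]++ -> VV[1]=[0, 4, 2, 1]
Event 6: SEND 0->1: VV[0][0]++ -> VV[0]=[1, 0, 0, 0], msg_vec=[1, 0, 0, 0]; VV[1]=max(VV[1],msg_vec) then VV[1][1]++ -> VV[1]=[1, 5, 2, 1]
Event 7: SEND 0->1: VV[0][0]++ -> VV[0]=[2, 0, 0, 0], msg_vec=[2, 0, 0, 0]; VV[1]=max(VV[1],msg_vec) then VV[1][1]++ -> VV[1]=[2, 6, 2, 1]
Event 8: LOCAL 0: VV[0][0]++ -> VV[0]=[3, 0, 0, 0]
Event 9: SEND 1->0: VV[1][1]++ -> VV[1]=[2, 7, 2, 1], msg_vec=[2, 7, 2, 1]; VV[0]=max(VV[0],msg_vec) then VV[0][0]++ -> VV[0]=[4, 7, 2, 1]
Event 1 stamp: [0, 0, 1, 0]
Event 5 stamp: [0, 4, 2, 1]
[0, 0, 1, 0] <= [0, 4, 2, 1]? True. Equal? False. Happens-before: True

Answer: yes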